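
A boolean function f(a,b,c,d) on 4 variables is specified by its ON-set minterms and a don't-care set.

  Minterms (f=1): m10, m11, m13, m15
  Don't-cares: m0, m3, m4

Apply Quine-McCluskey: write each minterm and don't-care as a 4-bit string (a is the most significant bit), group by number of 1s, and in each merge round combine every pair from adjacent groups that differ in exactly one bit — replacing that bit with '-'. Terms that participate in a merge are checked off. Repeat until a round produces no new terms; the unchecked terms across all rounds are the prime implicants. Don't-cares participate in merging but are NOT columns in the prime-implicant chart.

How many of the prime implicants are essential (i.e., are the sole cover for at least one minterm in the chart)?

2

Round 0: 0000✓ 0011✓ 0100✓ 1010✓ 1011✓ 1101✓ 1111✓
Round 1: -011 0-00 1-11 101- 11-1
PIs = {-011, 0-00, 1-11, 101-, 11-1}
Coverage chart:
  m10: 101- ←essential
  m11: -011,1-11,101-
  m13: 11-1 ←essential
  m15: 1-11,11-1
Essential: 101-, 11-1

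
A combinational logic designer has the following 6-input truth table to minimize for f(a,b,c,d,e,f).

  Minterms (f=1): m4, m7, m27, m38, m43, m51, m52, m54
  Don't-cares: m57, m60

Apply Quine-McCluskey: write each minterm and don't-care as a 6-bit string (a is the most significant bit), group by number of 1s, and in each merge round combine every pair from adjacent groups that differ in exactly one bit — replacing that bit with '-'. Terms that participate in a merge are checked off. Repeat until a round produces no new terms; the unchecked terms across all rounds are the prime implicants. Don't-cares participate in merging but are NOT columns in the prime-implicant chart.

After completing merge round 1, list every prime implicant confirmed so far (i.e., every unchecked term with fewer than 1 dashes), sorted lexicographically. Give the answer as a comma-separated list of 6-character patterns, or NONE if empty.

Round 0: 000100 000111 011011 100110✓ 101011 110011 110100✓ 110110✓ 111001 111100✓
Round 1: 1-0110 11-100 1101-0
PIs = {000100, 000111, 011011, 1-0110, 101011, 11-100, 110011, 1101-0, 111001}

000100, 000111, 011011, 101011, 110011, 111001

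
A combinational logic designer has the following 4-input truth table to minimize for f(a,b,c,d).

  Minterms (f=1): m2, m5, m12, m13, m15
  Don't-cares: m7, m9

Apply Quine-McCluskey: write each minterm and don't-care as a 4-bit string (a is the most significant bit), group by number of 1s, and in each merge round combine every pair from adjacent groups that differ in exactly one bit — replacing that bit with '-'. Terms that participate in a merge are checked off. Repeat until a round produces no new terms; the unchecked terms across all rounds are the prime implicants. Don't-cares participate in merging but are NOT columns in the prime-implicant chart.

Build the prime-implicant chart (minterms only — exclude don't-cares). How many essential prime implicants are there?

Round 0: 0010 0101✓ 0111✓ 1001✓ 1100✓ 1101✓ 1111✓
Round 1: -101✓ -111✓ 01-1✓ 1-01 11-1✓ 110-
Round 2: -1-1
PIs = {-1-1, 0010, 1-01, 110-}
Coverage chart:
  m2: 0010 ←essential
  m5: -1-1 ←essential
  m12: 110- ←essential
  m13: -1-1,1-01,110-
  m15: -1-1 ←essential
Essential: -1-1, 0010, 110-

3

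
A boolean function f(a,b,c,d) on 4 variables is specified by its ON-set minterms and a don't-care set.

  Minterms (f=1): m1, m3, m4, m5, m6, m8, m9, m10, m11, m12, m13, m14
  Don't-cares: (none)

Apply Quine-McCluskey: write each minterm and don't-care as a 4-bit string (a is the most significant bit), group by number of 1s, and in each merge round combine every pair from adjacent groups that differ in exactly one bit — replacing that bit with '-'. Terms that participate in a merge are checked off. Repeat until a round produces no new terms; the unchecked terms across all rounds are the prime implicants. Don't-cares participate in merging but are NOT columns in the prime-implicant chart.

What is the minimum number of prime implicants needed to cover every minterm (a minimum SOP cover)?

4

[col 0] 0001*, 0011*, 0100*, 0101*, 0110*, 1000*, 1001*, 1010*, 1011*, 1100*, 1101*, 1110*
[col 1] -001*, -011*, -100*, -101*, -110*, 0-01*, 00-1*, 01-0*, 010-*, 1-00*, 1-01*, 1-10*, 10-0*, 10-1*, 100-*, 101-*, 11-0*, 110-*
[col 2] --01, -0-1, -1-0, -10-, 1--0, 1-0-, 10--
Prime implicants: --01, -0-1, -1-0, -10-, 1--0, 1-0-, 10--
PI chart (minterm → PIs covering it):
  1 | --01,-0-1
  3 | -0-1  (sole → essential)
  4 | -1-0,-10-
  5 | --01,-10-
  6 | -1-0  (sole → essential)
  8 | 1--0,1-0-,10--
  9 | --01,-0-1,1-0-,10--
  10 | 1--0,10--
  11 | -0-1,10--
  12 | -1-0,-10-,1--0,1-0-
  13 | --01,-10-,1-0-
  14 | -1-0,1--0
Essential prime implicants: -0-1, -1-0
Petrick residual → --01, 1--0
Minimum SOP uses 4 PIs: c'd + b'd + bd' + ad'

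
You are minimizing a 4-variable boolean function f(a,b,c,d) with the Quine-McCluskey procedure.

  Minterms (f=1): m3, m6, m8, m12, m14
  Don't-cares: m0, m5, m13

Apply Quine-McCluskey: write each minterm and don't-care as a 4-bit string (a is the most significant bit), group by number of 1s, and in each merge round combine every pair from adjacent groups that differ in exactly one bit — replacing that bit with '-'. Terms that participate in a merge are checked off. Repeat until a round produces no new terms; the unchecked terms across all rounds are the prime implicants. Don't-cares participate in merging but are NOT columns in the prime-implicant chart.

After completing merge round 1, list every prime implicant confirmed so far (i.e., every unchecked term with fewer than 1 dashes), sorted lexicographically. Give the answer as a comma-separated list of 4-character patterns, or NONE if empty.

0011

size-2^0 implicants → 0000(✓)  0011  0101(✓)  0110(✓)  1000(✓)  1100(✓)  1101(✓)  1110(✓)
size-2^1 implicants → -000  -101  -110  1-00  11-0  110-
Unchecked terms (primes): -000, -101, -110, 0011, 1-00, 11-0, 110-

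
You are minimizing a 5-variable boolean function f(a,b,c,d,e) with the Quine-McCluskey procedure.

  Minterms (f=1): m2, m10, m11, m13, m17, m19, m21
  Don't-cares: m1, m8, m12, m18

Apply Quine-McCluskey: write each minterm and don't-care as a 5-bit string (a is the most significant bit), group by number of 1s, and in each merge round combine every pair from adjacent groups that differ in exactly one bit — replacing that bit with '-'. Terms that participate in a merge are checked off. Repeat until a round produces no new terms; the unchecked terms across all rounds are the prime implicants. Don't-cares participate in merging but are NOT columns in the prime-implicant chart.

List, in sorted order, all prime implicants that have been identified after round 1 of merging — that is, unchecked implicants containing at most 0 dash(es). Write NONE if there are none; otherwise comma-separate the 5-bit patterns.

NONE

[col 0] 00001*, 00010*, 01000*, 01010*, 01011*, 01100*, 01101*, 10001*, 10010*, 10011*, 10101*
[col 1] -0001, -0010, 0-010, 01-00, 010-0, 0101-, 0110-, 10-01, 100-1, 1001-
Prime implicants: -0001, -0010, 0-010, 01-00, 010-0, 0101-, 0110-, 10-01, 100-1, 1001-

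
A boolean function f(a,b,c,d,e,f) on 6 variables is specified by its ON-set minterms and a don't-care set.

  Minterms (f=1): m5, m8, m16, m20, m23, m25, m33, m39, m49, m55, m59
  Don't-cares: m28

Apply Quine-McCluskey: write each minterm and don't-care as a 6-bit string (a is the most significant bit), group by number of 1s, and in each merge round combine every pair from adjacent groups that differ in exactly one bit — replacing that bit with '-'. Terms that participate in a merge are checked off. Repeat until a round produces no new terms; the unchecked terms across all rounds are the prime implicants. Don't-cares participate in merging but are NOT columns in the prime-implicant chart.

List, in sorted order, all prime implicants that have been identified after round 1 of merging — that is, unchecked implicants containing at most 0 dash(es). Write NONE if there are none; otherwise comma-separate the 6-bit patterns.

000101, 001000, 011001, 111011

size-2^0 implicants → 000101  001000  010000(✓)  010100(✓)  010111(✓)  011001  011100(✓)  100001(✓)  100111(✓)  110001(✓)  110111(✓)  111011
size-2^1 implicants → -10111  01-100  010-00  1-0001  1-0111
Unchecked terms (primes): -10111, 000101, 001000, 01-100, 010-00, 011001, 1-0001, 1-0111, 111011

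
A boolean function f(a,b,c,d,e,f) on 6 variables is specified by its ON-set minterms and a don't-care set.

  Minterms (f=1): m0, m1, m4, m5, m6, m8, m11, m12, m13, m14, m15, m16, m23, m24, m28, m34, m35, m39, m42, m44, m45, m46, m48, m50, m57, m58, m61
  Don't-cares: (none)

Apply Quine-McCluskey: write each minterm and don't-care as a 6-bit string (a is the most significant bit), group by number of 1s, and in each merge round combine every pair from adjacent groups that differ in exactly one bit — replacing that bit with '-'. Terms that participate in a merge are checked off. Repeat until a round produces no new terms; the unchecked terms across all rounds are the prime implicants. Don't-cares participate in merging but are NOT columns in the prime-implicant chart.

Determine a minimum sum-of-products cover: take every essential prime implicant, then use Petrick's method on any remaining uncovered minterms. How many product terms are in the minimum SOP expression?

11

size-2^0 implicants → 000000(✓)  000001(✓)  000100(✓)  000101(✓)  000110(✓)  001000(✓)  001011(✓)  001100(✓)  001101(✓)  001110(✓)  001111(✓)  010000(✓)  010111  011000(✓)  011100(✓)  100010(✓)  100011(✓)  100111(✓)  101010(✓)  101100(✓)  101101(✓)  101110(✓)  110000(✓)  110010(✓)  111001(✓)  111010(✓)  111101(✓)
size-2^1 implicants → -01100(✓)  -01101(✓)  -01110(✓)  -10000  0-0000(✓)  0-1000(✓)  0-1100(✓)  00-000(✓)  00-100(✓)  00-101(✓)  00-110(✓)  000-00(✓)  000-01(✓)  00000-(✓)  0001-0(✓)  00010-(✓)  001-00(✓)  001-11  0011-0(✓)  0011-1(✓)  00110-(✓)  00111-(✓)  01-000(✓)  011-00(✓)  1-0010(✓)  1-1010(✓)  1-1101  10-010(✓)  100-11  10001-  101-10  1011-0(✓)  10110-(✓)  11-010(✓)  1100-0  111-01
size-2^2 implicants → -011-0  -0110-  0--000  0-1-00  00--00  00-1-0  00-10-  000-0-  0011--  1--010
Unchecked terms (primes): -011-0, -0110-, -10000, 0--000, 0-1-00, 00--00, 00-1-0, 00-10-, 000-0-, 001-11, 0011--, 010111, 1--010, 1-1101, 100-11, 10001-, 101-10, 1100-0, 111-01
Minterm coverage:
  m0 ⊆ 0--000,00--00,000-0-
  m1 ⊆ 000-0- [E]
  m4 ⊆ 00--00,00-1-0,00-10-,000-0-
  m5 ⊆ 00-10-,000-0-
  m6 ⊆ 00-1-0 [E]
  m8 ⊆ 0--000,0-1-00,00--00
  m11 ⊆ 001-11 [E]
  m12 ⊆ -011-0,-0110-,0-1-00,00--00,00-1-0,00-10-,0011--
  m13 ⊆ -0110-,00-10-,0011--
  m14 ⊆ -011-0,00-1-0,0011--
  m15 ⊆ 001-11,0011--
  m16 ⊆ -10000,0--000
  m23 ⊆ 010111 [E]
  m24 ⊆ 0--000,0-1-00
  m28 ⊆ 0-1-00 [E]
  m34 ⊆ 1--010,10001-
  m35 ⊆ 100-11,10001-
  m39 ⊆ 100-11 [E]
  m42 ⊆ 1--010,101-10
  m44 ⊆ -011-0,-0110-
  m45 ⊆ -0110-,1-1101
  m46 ⊆ -011-0,101-10
  m48 ⊆ -10000,1100-0
  m50 ⊆ 1--010,1100-0
  m57 ⊆ 111-01 [E]
  m58 ⊆ 1--010 [E]
  m61 ⊆ 1-1101,111-01
E = {0-1-00, 00-1-0, 000-0-, 001-11, 010111, 1--010, 100-11, 111-01}
Petrick residual → -011-0, -0110-, -10000
Cover = b'cdf' + b'cde' + bc'd'e'f' + a'ce'f' + a'b'df' + a'b'c'e' + a'b'cef + a'bc'def + ad'ef' + ab'c'ef + abce'f  |cover|=11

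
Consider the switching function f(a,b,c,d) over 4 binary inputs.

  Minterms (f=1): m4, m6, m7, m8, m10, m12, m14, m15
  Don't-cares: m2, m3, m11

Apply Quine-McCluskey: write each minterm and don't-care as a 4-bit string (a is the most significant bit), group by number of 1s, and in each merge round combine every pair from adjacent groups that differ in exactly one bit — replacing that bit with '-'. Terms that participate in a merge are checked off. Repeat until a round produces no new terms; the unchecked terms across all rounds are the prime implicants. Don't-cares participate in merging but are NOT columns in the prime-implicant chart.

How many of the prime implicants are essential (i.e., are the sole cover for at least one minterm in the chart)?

3

[col 0] 0010*, 0011*, 0100*, 0110*, 0111*, 1000*, 1010*, 1011*, 1100*, 1110*, 1111*
[col 1] -010*, -011*, -100*, -110*, -111*, 0-10*, 0-11*, 001-*, 01-0*, 011-*, 1-00*, 1-10*, 1-11*, 10-0*, 101-*, 11-0*, 111-*
[col 2] --10*, --11*, -01-*, -1-0, -11-*, 0-1-*, 1--0, 1-1-*
[col 3] --1-
Prime implicants: --1-, -1-0, 1--0
PI chart (minterm → PIs covering it):
  4 | -1-0  (sole → essential)
  6 | --1-,-1-0
  7 | --1-  (sole → essential)
  8 | 1--0  (sole → essential)
  10 | --1-,1--0
  12 | -1-0,1--0
  14 | --1-,-1-0,1--0
  15 | --1-  (sole → essential)
Essential prime implicants: --1-, -1-0, 1--0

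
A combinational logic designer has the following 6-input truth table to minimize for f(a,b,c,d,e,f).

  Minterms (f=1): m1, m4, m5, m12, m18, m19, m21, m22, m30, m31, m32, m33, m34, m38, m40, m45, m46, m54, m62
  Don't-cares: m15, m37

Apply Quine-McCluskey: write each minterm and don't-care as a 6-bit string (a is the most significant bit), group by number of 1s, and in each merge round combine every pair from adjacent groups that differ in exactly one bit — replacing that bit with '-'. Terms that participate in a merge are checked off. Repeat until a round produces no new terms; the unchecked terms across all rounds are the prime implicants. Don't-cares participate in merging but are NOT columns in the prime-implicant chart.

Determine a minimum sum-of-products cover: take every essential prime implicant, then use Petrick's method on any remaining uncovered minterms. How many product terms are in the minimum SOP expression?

Round 0: 000001✓ 000100✓ 000101✓ 001100✓ 001111✓ 010010✓ 010011✓ 010101✓ 010110✓ 011110✓ 011111✓ 100000✓ 100001✓ 100010✓ 100101✓ 100110✓ 101000✓ 101101✓ 101110✓ 110110✓ 111110✓
Round 1: -00001✓ -00101✓ -10110✓ -11110✓ 0-0101 0-1111 00-100 000-01✓ 00010- 01-110✓ 010-10 01001- 01111- 1-0110✓ 1-1110✓ 10-000 10-101 10-110✓ 100-01✓ 100-10 1000-0 10000- 11-110✓
Round 2: -00-01 -1-110 1--110
PIs = {-00-01, -1-110, 0-0101, 0-1111, 00-100, 00010-, 010-10, 01001-, 01111-, 1--110, 10-000, 10-101, 100-10, 1000-0, 10000-}
Coverage chart:
  m1: -00-01 ←essential
  m4: 00-100,00010-
  m5: -00-01,0-0101,00010-
  m12: 00-100 ←essential
  m18: 010-10,01001-
  m19: 01001- ←essential
  m21: 0-0101 ←essential
  m22: -1-110,010-10
  m30: -1-110,01111-
  m31: 0-1111,01111-
  m32: 10-000,1000-0,10000-
  m33: -00-01,10000-
  m34: 100-10,1000-0
  m38: 1--110,100-10
  m40: 10-000 ←essential
  m45: 10-101 ←essential
  m46: 1--110 ←essential
  m54: -1-110,1--110
  m62: -1-110,1--110
Essential: -00-01, 0-0101, 00-100, 01001-, 1--110, 10-000, 10-101
Petrick residual → -1-110, 0-1111, 100-10
Min cover (10 terms): b'c'e'f + bdef' + a'c'de'f + a'cdef + a'b'de'f' + a'bc'd'e + adef' + ab'd'e'f' + ab'de'f + ab'c'ef'

10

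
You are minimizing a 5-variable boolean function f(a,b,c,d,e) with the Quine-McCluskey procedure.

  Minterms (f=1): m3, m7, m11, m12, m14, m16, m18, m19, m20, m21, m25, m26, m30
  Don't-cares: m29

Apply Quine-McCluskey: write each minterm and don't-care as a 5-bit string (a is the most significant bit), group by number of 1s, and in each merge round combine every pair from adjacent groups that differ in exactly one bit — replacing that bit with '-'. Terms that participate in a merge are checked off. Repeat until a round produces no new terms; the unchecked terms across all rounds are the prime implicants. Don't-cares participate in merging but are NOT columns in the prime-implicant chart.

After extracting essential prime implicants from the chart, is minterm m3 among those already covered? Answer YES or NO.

YES

[col 0] 00011*, 00111*, 01011*, 01100*, 01110*, 10000*, 10010*, 10011*, 10100*, 10101*, 11001*, 11010*, 11101*, 11110*
[col 1] -0011, -1110, 0-011, 00-11, 011-0, 1-010, 1-101, 10-00, 100-0, 1001-, 1010-, 11-01, 11-10
Prime implicants: -0011, -1110, 0-011, 00-11, 011-0, 1-010, 1-101, 10-00, 100-0, 1001-, 1010-, 11-01, 11-10
PI chart (minterm → PIs covering it):
  3 | -0011,0-011,00-11
  7 | 00-11  (sole → essential)
  11 | 0-011  (sole → essential)
  12 | 011-0  (sole → essential)
  14 | -1110,011-0
  16 | 10-00,100-0
  18 | 1-010,100-0,1001-
  19 | -0011,1001-
  20 | 10-00,1010-
  21 | 1-101,1010-
  25 | 11-01  (sole → essential)
  26 | 1-010,11-10
  30 | -1110,11-10
Essential prime implicants: 0-011, 00-11, 011-0, 11-01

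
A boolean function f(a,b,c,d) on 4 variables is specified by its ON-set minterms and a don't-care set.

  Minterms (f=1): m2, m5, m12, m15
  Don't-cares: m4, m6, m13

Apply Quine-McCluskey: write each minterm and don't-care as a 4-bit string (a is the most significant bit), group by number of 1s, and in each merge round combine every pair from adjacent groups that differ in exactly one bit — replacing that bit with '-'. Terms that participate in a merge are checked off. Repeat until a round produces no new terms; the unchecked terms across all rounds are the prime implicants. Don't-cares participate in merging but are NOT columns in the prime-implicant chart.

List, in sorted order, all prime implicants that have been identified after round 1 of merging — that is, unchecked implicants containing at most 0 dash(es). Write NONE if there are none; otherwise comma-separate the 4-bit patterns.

Round 0: 0010✓ 0100✓ 0101✓ 0110✓ 1100✓ 1101✓ 1111✓
Round 1: -100✓ -101✓ 0-10 01-0 010-✓ 11-1 110-✓
Round 2: -10-
PIs = {-10-, 0-10, 01-0, 11-1}

NONE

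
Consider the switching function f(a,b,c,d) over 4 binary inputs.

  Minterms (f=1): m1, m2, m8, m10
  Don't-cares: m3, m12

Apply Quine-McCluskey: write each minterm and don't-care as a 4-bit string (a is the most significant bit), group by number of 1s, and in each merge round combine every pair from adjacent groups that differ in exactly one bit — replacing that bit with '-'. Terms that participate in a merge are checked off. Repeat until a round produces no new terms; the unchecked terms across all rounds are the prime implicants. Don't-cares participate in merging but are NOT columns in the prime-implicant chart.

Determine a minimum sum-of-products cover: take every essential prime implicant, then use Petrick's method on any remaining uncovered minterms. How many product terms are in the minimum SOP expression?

3

[col 0] 0001*, 0010*, 0011*, 1000*, 1010*, 1100*
[col 1] -010, 00-1, 001-, 1-00, 10-0
Prime implicants: -010, 00-1, 001-, 1-00, 10-0
PI chart (minterm → PIs covering it):
  1 | 00-1  (sole → essential)
  2 | -010,001-
  8 | 1-00,10-0
  10 | -010,10-0
Essential prime implicants: 00-1
Petrick residual → -010, 1-00
Minimum SOP uses 3 PIs: b'cd' + a'b'd + ac'd'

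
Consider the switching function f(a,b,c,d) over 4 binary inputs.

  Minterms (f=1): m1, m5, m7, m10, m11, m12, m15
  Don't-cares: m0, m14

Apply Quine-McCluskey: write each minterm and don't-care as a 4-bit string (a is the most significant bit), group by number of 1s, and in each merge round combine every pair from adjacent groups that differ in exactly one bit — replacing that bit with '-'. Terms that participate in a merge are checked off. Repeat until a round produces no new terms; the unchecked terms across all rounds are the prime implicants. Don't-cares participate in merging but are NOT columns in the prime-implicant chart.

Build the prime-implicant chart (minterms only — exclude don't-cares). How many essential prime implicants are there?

2

size-2^0 implicants → 0000(✓)  0001(✓)  0101(✓)  0111(✓)  1010(✓)  1011(✓)  1100(✓)  1110(✓)  1111(✓)
size-2^1 implicants → -111  0-01  000-  01-1  1-10(✓)  1-11(✓)  101-(✓)  11-0  111-(✓)
size-2^2 implicants → 1-1-
Unchecked terms (primes): -111, 0-01, 000-, 01-1, 1-1-, 11-0
Minterm coverage:
  m1 ⊆ 0-01,000-
  m5 ⊆ 0-01,01-1
  m7 ⊆ -111,01-1
  m10 ⊆ 1-1- [E]
  m11 ⊆ 1-1- [E]
  m12 ⊆ 11-0 [E]
  m15 ⊆ -111,1-1-
E = {1-1-, 11-0}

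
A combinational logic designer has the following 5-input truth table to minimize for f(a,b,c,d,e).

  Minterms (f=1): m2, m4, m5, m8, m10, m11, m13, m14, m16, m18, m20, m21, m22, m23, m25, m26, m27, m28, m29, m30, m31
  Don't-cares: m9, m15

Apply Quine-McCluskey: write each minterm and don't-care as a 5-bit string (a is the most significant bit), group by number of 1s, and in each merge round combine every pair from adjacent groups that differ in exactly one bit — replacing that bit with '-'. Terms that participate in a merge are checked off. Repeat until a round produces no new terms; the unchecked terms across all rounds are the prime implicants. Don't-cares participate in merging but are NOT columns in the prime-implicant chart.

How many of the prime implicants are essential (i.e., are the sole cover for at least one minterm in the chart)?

7

size-2^0 implicants → 00010(✓)  00100(✓)  00101(✓)  01000(✓)  01001(✓)  01010(✓)  01011(✓)  01101(✓)  01110(✓)  01111(✓)  10000(✓)  10010(✓)  10100(✓)  10101(✓)  10110(✓)  10111(✓)  11001(✓)  11010(✓)  11011(✓)  11100(✓)  11101(✓)  11110(✓)  11111(✓)
size-2^1 implicants → -0010(✓)  -0100(✓)  -0101(✓)  -1001(✓)  -1010(✓)  -1011(✓)  -1101(✓)  -1110(✓)  -1111(✓)  0-010(✓)  0-101(✓)  0010-(✓)  01-01(✓)  01-10(✓)  01-11(✓)  010-0(✓)  010-1(✓)  0100-(✓)  0101-(✓)  011-1(✓)  0111-(✓)  1-010(✓)  1-100(✓)  1-101(✓)  1-110(✓)  1-111(✓)  10-00(✓)  10-10(✓)  100-0(✓)  101-0(✓)  101-1(✓)  1010-(✓)  1011-(✓)  11-01(✓)  11-10(✓)  11-11(✓)  110-1(✓)  1101-(✓)  111-0(✓)  111-1(✓)  1110-(✓)  1111-(✓)
size-2^2 implicants → --010  --101  -010-  -1-01(✓)  -1-10(✓)  -1-11(✓)  -10-1(✓)  -101-(✓)  -11-1(✓)  -111-(✓)  01--1(✓)  01-1-(✓)  010--  1--10  1-1-0(✓)  1-1-1(✓)  1-10-(✓)  1-11-(✓)  10--0  101--(✓)  11--1(✓)  11-1-(✓)  111--(✓)
size-2^3 implicants → -1--1  -1-1-  1-1--
Unchecked terms (primes): --010, --101, -010-, -1--1, -1-1-, 010--, 1--10, 1-1--, 10--0
Minterm coverage:
  m2 ⊆ --010 [E]
  m4 ⊆ -010- [E]
  m5 ⊆ --101,-010-
  m8 ⊆ 010-- [E]
  m10 ⊆ --010,-1-1-,010--
  m11 ⊆ -1--1,-1-1-,010--
  m13 ⊆ --101,-1--1
  m14 ⊆ -1-1- [E]
  m16 ⊆ 10--0 [E]
  m18 ⊆ --010,1--10,10--0
  m20 ⊆ -010-,1-1--,10--0
  m21 ⊆ --101,-010-,1-1--
  m22 ⊆ 1--10,1-1--,10--0
  m23 ⊆ 1-1-- [E]
  m25 ⊆ -1--1 [E]
  m26 ⊆ --010,-1-1-,1--10
  m27 ⊆ -1--1,-1-1-
  m28 ⊆ 1-1-- [E]
  m29 ⊆ --101,-1--1,1-1--
  m30 ⊆ -1-1-,1--10,1-1--
  m31 ⊆ -1--1,-1-1-,1-1--
E = {--010, -010-, -1--1, -1-1-, 010--, 1-1--, 10--0}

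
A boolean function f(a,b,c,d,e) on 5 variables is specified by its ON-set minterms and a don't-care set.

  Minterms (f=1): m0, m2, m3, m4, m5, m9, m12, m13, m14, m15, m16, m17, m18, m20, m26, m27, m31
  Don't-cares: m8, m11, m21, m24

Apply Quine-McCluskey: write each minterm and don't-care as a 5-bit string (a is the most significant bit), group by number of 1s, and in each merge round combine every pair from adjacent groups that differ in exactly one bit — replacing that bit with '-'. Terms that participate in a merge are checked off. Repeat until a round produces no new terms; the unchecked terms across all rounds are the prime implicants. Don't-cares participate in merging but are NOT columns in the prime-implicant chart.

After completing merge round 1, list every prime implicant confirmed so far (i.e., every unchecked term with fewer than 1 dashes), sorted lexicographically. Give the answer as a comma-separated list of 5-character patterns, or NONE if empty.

NONE

Round 0: 00000✓ 00010✓ 00011✓ 00100✓ 00101✓ 01000✓ 01001✓ 01011✓ 01100✓ 01101✓ 01110✓ 01111✓ 10000✓ 10001✓ 10010✓ 10100✓ 10101✓ 11000✓ 11010✓ 11011✓ 11111✓
Round 1: -0000✓ -0010✓ -0100✓ -0101✓ -1000✓ -1011✓ -1111✓ 0-000✓ 0-011 0-100✓ 0-101✓ 00-00✓ 000-0✓ 0001- 0010-✓ 01-00✓ 01-01✓ 01-11✓ 010-1✓ 0100-✓ 011-0✓ 011-1✓ 0110-✓ 0111-✓ 1-000✓ 1-010✓ 10-00✓ 10-01✓ 100-0✓ 1000-✓ 1010-✓ 11-11✓ 110-0✓ 1101-
Round 2: --000 -0-00 -00-0 -010- -1-11 0--00 0-10- 01--1 01-0- 011-- 1-0-0 10-0-
PIs = {--000, -0-00, -00-0, -010-, -1-11, 0--00, 0-011, 0-10-, 0001-, 01--1, 01-0-, 011--, 1-0-0, 10-0-, 1101-}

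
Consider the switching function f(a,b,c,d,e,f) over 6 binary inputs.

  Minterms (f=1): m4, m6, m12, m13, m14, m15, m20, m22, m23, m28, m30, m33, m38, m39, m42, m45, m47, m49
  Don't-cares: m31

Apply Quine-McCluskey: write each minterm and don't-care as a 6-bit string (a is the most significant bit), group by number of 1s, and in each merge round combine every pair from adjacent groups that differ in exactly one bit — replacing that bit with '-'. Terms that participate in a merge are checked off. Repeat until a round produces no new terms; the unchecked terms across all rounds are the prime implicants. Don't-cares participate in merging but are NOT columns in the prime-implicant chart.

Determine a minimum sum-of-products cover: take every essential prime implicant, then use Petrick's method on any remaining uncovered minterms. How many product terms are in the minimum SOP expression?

size-2^0 implicants → 000100(✓)  000110(✓)  001100(✓)  001101(✓)  001110(✓)  001111(✓)  010100(✓)  010110(✓)  010111(✓)  011100(✓)  011110(✓)  011111(✓)  100001(✓)  100110(✓)  100111(✓)  101010  101101(✓)  101111(✓)  110001(✓)
size-2^1 implicants → -00110  -01101(✓)  -01111(✓)  0-0100(✓)  0-0110(✓)  0-1100(✓)  0-1110(✓)  0-1111(✓)  00-100(✓)  00-110(✓)  0001-0(✓)  0011-0(✓)  0011-1(✓)  00110-(✓)  00111-(✓)  01-100(✓)  01-110(✓)  01-111(✓)  0101-0(✓)  01011-(✓)  0111-0(✓)  01111-(✓)  1-0001  10-111  10011-  1011-1(✓)
size-2^2 implicants → -011-1  0--100(✓)  0--110(✓)  0-01-0(✓)  0-11-0(✓)  0-111-  00-1-0(✓)  0011--  01-1-0(✓)  01-11-
size-2^3 implicants → 0--1-0
Unchecked terms (primes): -00110, -011-1, 0--1-0, 0-111-, 0011--, 01-11-, 1-0001, 10-111, 10011-, 101010
Minterm coverage:
  m4 ⊆ 0--1-0 [E]
  m6 ⊆ -00110,0--1-0
  m12 ⊆ 0--1-0,0011--
  m13 ⊆ -011-1,0011--
  m14 ⊆ 0--1-0,0-111-,0011--
  m15 ⊆ -011-1,0-111-,0011--
  m20 ⊆ 0--1-0 [E]
  m22 ⊆ 0--1-0,01-11-
  m23 ⊆ 01-11- [E]
  m28 ⊆ 0--1-0 [E]
  m30 ⊆ 0--1-0,0-111-,01-11-
  m33 ⊆ 1-0001 [E]
  m38 ⊆ -00110,10011-
  m39 ⊆ 10-111,10011-
  m42 ⊆ 101010 [E]
  m45 ⊆ -011-1 [E]
  m47 ⊆ -011-1,10-111
  m49 ⊆ 1-0001 [E]
E = {-011-1, 0--1-0, 01-11-, 1-0001, 101010}
Petrick residual → 10011-
Cover = b'cdf + a'df' + a'bde + ac'd'e'f + ab'c'de + ab'cd'ef'  |cover|=6

6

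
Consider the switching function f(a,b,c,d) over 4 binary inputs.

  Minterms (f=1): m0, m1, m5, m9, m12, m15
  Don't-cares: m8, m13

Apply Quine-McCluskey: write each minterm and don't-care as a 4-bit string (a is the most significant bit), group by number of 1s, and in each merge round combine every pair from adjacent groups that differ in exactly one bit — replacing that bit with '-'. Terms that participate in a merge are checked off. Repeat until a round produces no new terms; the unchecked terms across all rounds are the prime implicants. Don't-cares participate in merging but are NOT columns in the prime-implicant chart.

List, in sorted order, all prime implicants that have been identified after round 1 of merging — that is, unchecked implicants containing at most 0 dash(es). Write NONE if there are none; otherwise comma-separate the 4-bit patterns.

NONE

Round 0: 0000✓ 0001✓ 0101✓ 1000✓ 1001✓ 1100✓ 1101✓ 1111✓
Round 1: -000✓ -001✓ -101✓ 0-01✓ 000-✓ 1-00✓ 1-01✓ 100-✓ 11-1 110-✓
Round 2: --01 -00- 1-0-
PIs = {--01, -00-, 1-0-, 11-1}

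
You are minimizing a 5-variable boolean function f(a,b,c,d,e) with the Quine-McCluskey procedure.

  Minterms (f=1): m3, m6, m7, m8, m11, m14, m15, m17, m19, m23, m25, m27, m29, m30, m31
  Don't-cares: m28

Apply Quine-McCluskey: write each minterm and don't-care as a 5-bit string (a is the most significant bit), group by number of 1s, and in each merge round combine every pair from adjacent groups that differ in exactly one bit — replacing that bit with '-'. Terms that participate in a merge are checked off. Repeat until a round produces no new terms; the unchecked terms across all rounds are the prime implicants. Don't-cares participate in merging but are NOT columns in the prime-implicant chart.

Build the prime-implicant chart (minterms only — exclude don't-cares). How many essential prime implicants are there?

size-2^0 implicants → 00011(✓)  00110(✓)  00111(✓)  01000  01011(✓)  01110(✓)  01111(✓)  10001(✓)  10011(✓)  10111(✓)  11001(✓)  11011(✓)  11100(✓)  11101(✓)  11110(✓)  11111(✓)
size-2^1 implicants → -0011(✓)  -0111(✓)  -1011(✓)  -1110(✓)  -1111(✓)  0-011(✓)  0-110(✓)  0-111(✓)  00-11(✓)  0011-(✓)  01-11(✓)  0111-(✓)  1-001(✓)  1-011(✓)  1-111(✓)  10-11(✓)  100-1(✓)  11-01(✓)  11-11(✓)  110-1(✓)  111-0(✓)  111-1(✓)  1110-(✓)  1111-(✓)
size-2^2 implicants → --011(✓)  --111(✓)  -0-11(✓)  -1-11(✓)  -111-  0--11(✓)  0-11-  1--11(✓)  1-0-1  11--1  111--
size-2^3 implicants → ---11
Unchecked terms (primes): ---11, -111-, 0-11-, 01000, 1-0-1, 11--1, 111--
Minterm coverage:
  m3 ⊆ ---11 [E]
  m6 ⊆ 0-11- [E]
  m7 ⊆ ---11,0-11-
  m8 ⊆ 01000 [E]
  m11 ⊆ ---11 [E]
  m14 ⊆ -111-,0-11-
  m15 ⊆ ---11,-111-,0-11-
  m17 ⊆ 1-0-1 [E]
  m19 ⊆ ---11,1-0-1
  m23 ⊆ ---11 [E]
  m25 ⊆ 1-0-1,11--1
  m27 ⊆ ---11,1-0-1,11--1
  m29 ⊆ 11--1,111--
  m30 ⊆ -111-,111--
  m31 ⊆ ---11,-111-,11--1,111--
E = {---11, 0-11-, 01000, 1-0-1}

4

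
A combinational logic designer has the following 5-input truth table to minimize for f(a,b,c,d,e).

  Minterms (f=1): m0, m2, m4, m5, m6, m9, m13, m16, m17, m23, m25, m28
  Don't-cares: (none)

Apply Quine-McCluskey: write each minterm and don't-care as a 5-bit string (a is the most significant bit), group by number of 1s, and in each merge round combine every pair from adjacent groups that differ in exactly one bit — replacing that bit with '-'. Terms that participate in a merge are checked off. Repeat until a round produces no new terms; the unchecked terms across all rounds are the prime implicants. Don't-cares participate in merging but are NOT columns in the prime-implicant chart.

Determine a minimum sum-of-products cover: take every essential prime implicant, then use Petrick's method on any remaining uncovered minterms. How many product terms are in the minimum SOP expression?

6

Round 0: 00000✓ 00010✓ 00100✓ 00101✓ 00110✓ 01001✓ 01101✓ 10000✓ 10001✓ 10111 11001✓ 11100
Round 1: -0000 -1001 0-101 00-00✓ 00-10✓ 000-0✓ 001-0✓ 0010- 01-01 1-001 1000-
Round 2: 00--0
PIs = {-0000, -1001, 0-101, 00--0, 0010-, 01-01, 1-001, 1000-, 10111, 11100}
Coverage chart:
  m0: -0000,00--0
  m2: 00--0 ←essential
  m4: 00--0,0010-
  m5: 0-101,0010-
  m6: 00--0 ←essential
  m9: -1001,01-01
  m13: 0-101,01-01
  m16: -0000,1000-
  m17: 1-001,1000-
  m23: 10111 ←essential
  m25: -1001,1-001
  m28: 11100 ←essential
Essential: 00--0, 10111, 11100
Petrick residual → -1001, 0-101, 1000-
Min cover (6 terms): bc'd'e + a'cd'e + a'b'e' + ab'c'd' + ab'cde + abcd'e'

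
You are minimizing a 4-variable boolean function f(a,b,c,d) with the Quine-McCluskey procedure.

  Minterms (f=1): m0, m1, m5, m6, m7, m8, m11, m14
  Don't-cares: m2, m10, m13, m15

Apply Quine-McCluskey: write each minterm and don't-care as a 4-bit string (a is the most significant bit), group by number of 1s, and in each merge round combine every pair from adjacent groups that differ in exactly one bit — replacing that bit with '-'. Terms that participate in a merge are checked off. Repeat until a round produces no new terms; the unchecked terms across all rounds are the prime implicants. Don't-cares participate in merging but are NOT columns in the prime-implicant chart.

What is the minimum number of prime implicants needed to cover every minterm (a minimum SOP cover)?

[col 0] 0000*, 0001*, 0010*, 0101*, 0110*, 0111*, 1000*, 1010*, 1011*, 1101*, 1110*, 1111*
[col 1] -000*, -010*, -101*, -110*, -111*, 0-01, 0-10*, 00-0*, 000-, 01-1*, 011-*, 1-10*, 1-11*, 10-0*, 101-*, 11-1*, 111-*
[col 2] --10, -0-0, -1-1, -11-, 1-1-
Prime implicants: --10, -0-0, -1-1, -11-, 0-01, 000-, 1-1-
PI chart (minterm → PIs covering it):
  0 | -0-0,000-
  1 | 0-01,000-
  5 | -1-1,0-01
  6 | --10,-11-
  7 | -1-1,-11-
  8 | -0-0  (sole → essential)
  11 | 1-1-  (sole → essential)
  14 | --10,-11-,1-1-
Essential prime implicants: -0-0, 1-1-
Petrick residual → -11-, 0-01
Minimum SOP uses 4 PIs: b'd' + bc + a'c'd + ac

4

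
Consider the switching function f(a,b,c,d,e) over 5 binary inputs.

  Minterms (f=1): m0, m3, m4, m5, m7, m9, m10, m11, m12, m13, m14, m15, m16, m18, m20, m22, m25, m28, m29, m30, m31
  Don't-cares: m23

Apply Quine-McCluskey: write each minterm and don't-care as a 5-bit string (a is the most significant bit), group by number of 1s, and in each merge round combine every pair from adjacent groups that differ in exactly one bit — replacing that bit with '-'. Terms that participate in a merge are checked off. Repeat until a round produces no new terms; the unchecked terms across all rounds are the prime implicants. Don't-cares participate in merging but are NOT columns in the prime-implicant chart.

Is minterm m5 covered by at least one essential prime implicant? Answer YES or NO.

NO

Round 0: 00000✓ 00011✓ 00100✓ 00101✓ 00111✓ 01001✓ 01010✓ 01011✓ 01100✓ 01101✓ 01110✓ 01111✓ 10000✓ 10010✓ 10100✓ 10110✓ 10111✓ 11001✓ 11100✓ 11101✓ 11110✓ 11111✓
Round 1: -0000✓ -0100✓ -0111✓ -1001✓ -1100✓ -1101✓ -1110✓ -1111✓ 0-011✓ 0-100✓ 0-101✓ 0-111✓ 00-00✓ 00-11✓ 001-1✓ 0010-✓ 01-01✓ 01-10✓ 01-11✓ 010-1✓ 0101-✓ 011-0✓ 011-1✓ 0110-✓ 0111-✓ 1-100✓ 1-110✓ 1-111✓ 10-00✓ 10-10✓ 100-0✓ 101-0✓ 1011-✓ 11-01✓ 111-0✓ 111-1✓ 1110-✓ 1111-✓
Round 2: --100 --111 -0-00 -1-01 -11-0✓ -11-1✓ -110-✓ -111-✓ 0--11 0-1-1 0-10- 01--1 01-1- 011--✓ 1-1-0 1-11- 10--0 111--✓
Round 3: -11--
PIs = {--100, --111, -0-00, -1-01, -11--, 0--11, 0-1-1, 0-10-, 01--1, 01-1-, 1-1-0, 1-11-, 10--0}
Coverage chart:
  m0: -0-00 ←essential
  m3: 0--11 ←essential
  m4: --100,-0-00,0-10-
  m5: 0-1-1,0-10-
  m7: --111,0--11,0-1-1
  m9: -1-01,01--1
  m10: 01-1- ←essential
  m11: 0--11,01--1,01-1-
  m12: --100,-11--,0-10-
  m13: -1-01,-11--,0-1-1,0-10-,01--1
  m14: -11--,01-1-
  m15: --111,-11--,0--11,0-1-1,01--1,01-1-
  m16: -0-00,10--0
  m18: 10--0 ←essential
  m20: --100,-0-00,1-1-0,10--0
  m22: 1-1-0,1-11-,10--0
  m25: -1-01 ←essential
  m28: --100,-11--,1-1-0
  m29: -1-01,-11--
  m30: -11--,1-1-0,1-11-
  m31: --111,-11--,1-11-
Essential: -0-00, -1-01, 0--11, 01-1-, 10--0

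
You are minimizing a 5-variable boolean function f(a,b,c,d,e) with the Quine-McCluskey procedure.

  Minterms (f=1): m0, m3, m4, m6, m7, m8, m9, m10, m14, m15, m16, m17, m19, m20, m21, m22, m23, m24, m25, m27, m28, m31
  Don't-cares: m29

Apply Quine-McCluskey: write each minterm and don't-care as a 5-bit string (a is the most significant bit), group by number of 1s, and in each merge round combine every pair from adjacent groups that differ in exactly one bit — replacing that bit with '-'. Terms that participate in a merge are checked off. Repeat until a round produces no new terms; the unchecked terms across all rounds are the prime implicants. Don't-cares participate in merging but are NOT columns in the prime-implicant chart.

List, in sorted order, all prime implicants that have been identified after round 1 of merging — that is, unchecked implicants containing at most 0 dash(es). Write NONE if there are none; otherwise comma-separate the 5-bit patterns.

[col 0] 00000*, 00011*, 00100*, 00110*, 00111*, 01000*, 01001*, 01010*, 01110*, 01111*, 10000*, 10001*, 10011*, 10100*, 10101*, 10110*, 10111*, 11000*, 11001*, 11011*, 11100*, 11101*, 11111*
[col 1] -0000*, -0011*, -0100*, -0110*, -0111*, -1000*, -1001*, -1111*, 0-000*, 0-110*, 0-111*, 00-00*, 00-11*, 001-0*, 0011-*, 01-10, 010-0, 0100-*, 0111-*, 1-000*, 1-001*, 1-011*, 1-100*, 1-101*, 1-111*, 10-00*, 10-01*, 10-11*, 100-1*, 1000-*, 101-0*, 101-1*, 1010-*, 1011-*, 11-00*, 11-01*, 11-11*, 110-1*, 1100-*, 111-1*, 1110-*
[col 2] --000, --111, -0-00, -0-11, -01-0, -011-, -100-, 0-11-, 1--00*, 1--01*, 1--11*, 1-0-1*, 1-00-*, 1-1-1*, 1-10-*, 10--1*, 10-0-*, 101--, 11--1*, 11-0-*
[col 3] 1---1, 1--0-
Prime implicants: --000, --111, -0-00, -0-11, -01-0, -011-, -100-, 0-11-, 01-10, 010-0, 1---1, 1--0-, 101--

NONE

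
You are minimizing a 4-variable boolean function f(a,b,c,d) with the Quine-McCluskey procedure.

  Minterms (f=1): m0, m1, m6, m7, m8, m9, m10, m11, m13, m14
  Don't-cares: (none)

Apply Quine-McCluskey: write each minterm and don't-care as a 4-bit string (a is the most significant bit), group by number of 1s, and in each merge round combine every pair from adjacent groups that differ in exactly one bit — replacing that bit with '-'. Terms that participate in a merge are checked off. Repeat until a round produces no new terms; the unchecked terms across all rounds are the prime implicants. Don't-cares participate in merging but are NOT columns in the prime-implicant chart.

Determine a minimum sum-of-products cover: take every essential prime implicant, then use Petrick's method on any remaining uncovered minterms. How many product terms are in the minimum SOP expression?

5

Round 0: 0000✓ 0001✓ 0110✓ 0111✓ 1000✓ 1001✓ 1010✓ 1011✓ 1101✓ 1110✓
Round 1: -000✓ -001✓ -110 000-✓ 011- 1-01 1-10 10-0✓ 10-1✓ 100-✓ 101-✓
Round 2: -00- 10--
PIs = {-00-, -110, 011-, 1-01, 1-10, 10--}
Coverage chart:
  m0: -00- ←essential
  m1: -00- ←essential
  m6: -110,011-
  m7: 011- ←essential
  m8: -00-,10--
  m9: -00-,1-01,10--
  m10: 1-10,10--
  m11: 10-- ←essential
  m13: 1-01 ←essential
  m14: -110,1-10
Essential: -00-, 011-, 1-01, 10--
Petrick residual → -110
Min cover (5 terms): b'c' + bcd' + a'bc + ac'd + ab'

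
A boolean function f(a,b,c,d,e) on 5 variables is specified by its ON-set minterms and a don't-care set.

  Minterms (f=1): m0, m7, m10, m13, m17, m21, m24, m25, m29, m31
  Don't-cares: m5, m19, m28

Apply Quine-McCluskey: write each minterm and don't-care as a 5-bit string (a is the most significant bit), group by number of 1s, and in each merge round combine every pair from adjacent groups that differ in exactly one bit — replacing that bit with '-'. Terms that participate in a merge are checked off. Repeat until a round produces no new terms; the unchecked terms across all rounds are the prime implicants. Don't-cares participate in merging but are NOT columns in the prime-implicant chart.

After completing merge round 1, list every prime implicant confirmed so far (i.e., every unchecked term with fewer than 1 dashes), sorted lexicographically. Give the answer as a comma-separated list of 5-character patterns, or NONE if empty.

size-2^0 implicants → 00000  00101(✓)  00111(✓)  01010  01101(✓)  10001(✓)  10011(✓)  10101(✓)  11000(✓)  11001(✓)  11100(✓)  11101(✓)  11111(✓)
size-2^1 implicants → -0101(✓)  -1101(✓)  0-101(✓)  001-1  1-001(✓)  1-101(✓)  10-01(✓)  100-1  11-00(✓)  11-01(✓)  1100-(✓)  111-1  1110-(✓)
size-2^2 implicants → --101  1--01  11-0-
Unchecked terms (primes): --101, 00000, 001-1, 01010, 1--01, 100-1, 11-0-, 111-1

00000, 01010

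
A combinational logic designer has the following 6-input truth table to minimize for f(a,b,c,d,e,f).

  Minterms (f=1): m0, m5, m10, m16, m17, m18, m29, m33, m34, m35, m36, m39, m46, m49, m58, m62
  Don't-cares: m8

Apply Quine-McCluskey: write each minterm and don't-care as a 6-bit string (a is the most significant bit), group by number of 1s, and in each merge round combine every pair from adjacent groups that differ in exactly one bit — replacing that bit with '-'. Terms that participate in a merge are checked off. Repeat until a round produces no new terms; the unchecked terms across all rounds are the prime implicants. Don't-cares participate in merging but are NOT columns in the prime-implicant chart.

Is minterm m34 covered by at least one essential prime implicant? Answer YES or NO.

Round 0: 000000✓ 000101 001000✓ 001010✓ 010000✓ 010001✓ 010010✓ 011101 100001✓ 100010✓ 100011✓ 100100 100111✓ 101110✓ 110001✓ 111010✓ 111110✓
Round 1: -10001 0-0000 00-000 0010-0 0100-0 01000- 1-0001 1-1110 100-11 1000-1 10001- 111-10
PIs = {-10001, 0-0000, 00-000, 000101, 0010-0, 0100-0, 01000-, 011101, 1-0001, 1-1110, 100-11, 1000-1, 10001-, 100100, 111-10}
Coverage chart:
  m0: 0-0000,00-000
  m5: 000101 ←essential
  m10: 0010-0 ←essential
  m16: 0-0000,0100-0,01000-
  m17: -10001,01000-
  m18: 0100-0 ←essential
  m29: 011101 ←essential
  m33: 1-0001,1000-1
  m34: 10001- ←essential
  m35: 100-11,1000-1,10001-
  m36: 100100 ←essential
  m39: 100-11 ←essential
  m46: 1-1110 ←essential
  m49: -10001,1-0001
  m58: 111-10 ←essential
  m62: 1-1110,111-10
Essential: 000101, 0010-0, 0100-0, 011101, 1-1110, 100-11, 10001-, 100100, 111-10

YES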